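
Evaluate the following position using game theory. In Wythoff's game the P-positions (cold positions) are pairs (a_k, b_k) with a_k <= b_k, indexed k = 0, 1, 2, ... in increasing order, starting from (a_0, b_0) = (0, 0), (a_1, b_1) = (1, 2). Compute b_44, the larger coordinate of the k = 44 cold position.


By Wythoff's theorem, a_k = floor(k * phi) and b_k = floor(k * phi^2) = a_k + k, where phi = (1 + sqrt(5))/2 is the golden ratio.
phi = (1 + sqrt(5))/2 = 1.618034
phi^2 = phi + 1 = 2.618034
k = 44
k * phi^2 = 44 * 2.618034 = 115.193496
b_44 = floor(k * phi^2) = 115 (check: a_44 + k = 71 + 44 = 115)

115


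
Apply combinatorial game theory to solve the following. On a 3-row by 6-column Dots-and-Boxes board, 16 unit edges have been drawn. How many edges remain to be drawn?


Grid: 3 x 6 boxes, i.e. 4 rows and 7 columns of dots.
Horizontal edges: (rows + 1) * cols = 4 * 6 = 24
Vertical edges: rows * (cols + 1) = 3 * 7 = 21
Total edges: 24 + 21 = 45
Edges drawn: 16
Remaining: 45 - 16 = 29

29


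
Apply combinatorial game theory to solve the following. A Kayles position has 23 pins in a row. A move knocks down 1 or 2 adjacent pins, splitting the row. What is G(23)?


Kayles: a move removes 1 or 2 adjacent pins from a contiguous row.
Removing pins from a row of k leaves two independent rows (a, b) with a + b = k - 1 (one pin) or a + b = k - 2 (two pins); an end removal gives a = 0.
By Sprague-Grundy, G(k) = mex{ G(a) XOR G(b) } over all these splits. G(0) = 0.
G(1): splits (0,0):0^0=0 -> mex({0}) = 1
G(2): splits (0,1):0^1=1 (0,0):0^0=0 -> mex({0, 1}) = 2
G(3): splits (0,2):0^2=2 (1,1):1^1=0 (0,1):0^1=1 -> mex({0, 1, 2}) = 3
G(4): splits (0,3):0^3=3 (1,2):1^2=3 (0,2):0^2=2 (1,1):1^1=0 -> mex({0, 2, 3}) = 1
G(5): splits (0,4):0^1=1 (1,3):1^3=2 (2,2):2^2=0 (0,3):0^3=3 (1,2):1^2=3 -> mex({0, 1, 2, 3}) = 4
G(6) = mex({0, 1, 2, 4}) = 3
G(7) = mex({0, 1, 3, 4, 5}) = 2
G(8) = mex({0, 2, 3, 5, 6}) = 1
G(9) = mex({0, 1, 2, 3, 6, 7}) = 4
G(10) = mex({0, 1, 3, 4, 5, 7}) = 2
G(11) = mex({0, 1, 2, 3, 4, 5}) = 6
G(12) = mex({0, 1, 2, 3, 5, 6, 7}) = 4
G(13) = mex({0, 2, 3, 4, 6, 7}) = 1
G(14) = mex({0, 1, 4, 5, 6, 7}) = 2
G(15) = mex({0, 1, 2, 3, 4, 5, 6}) = 7
G(16) = mex({0, 2, 3, 5, 6, 7}) = 1
G(17) = mex({0, 1, 2, 3, 5, 6, 7}) = 4
G(18) = mex({0, 1, 2, 4, 5, 6}) = 3
G(19) = mex({0, 1, 3, 4, 5, 7}) = 2
G(20) = mex({0, 2, 3, 4, 5, 6, 7}) = 1
G(21) = mex({0, 1, 2, 3, 5, 6, 7}) = 4
G(22) = mex({0, 1, 2, 3, 4, 5, 7}) = 6
G(23) = mex({0, 1, 2, 3, 4, 5, 6}) = 7
Therefore G(23) = 7.

7


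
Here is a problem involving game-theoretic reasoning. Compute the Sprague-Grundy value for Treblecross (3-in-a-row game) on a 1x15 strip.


Treblecross: place X on empty cells; 3-in-a-row wins.
Playing within two cells of an existing X lets the opponent win at once, so sensible play treats the cells i-2..i+2 around each X as dead. The player left with no safe cell loses, so this is a normal-play take-away game on strips of safe cells.
Placing X at cell i (0-indexed) of a strip of k safe cells leaves independent strips of sizes max(0, i-2) and max(0, k-i-3). Hence G(k) = mex{ G(max(0,i-2)) XOR G(max(0,k-i-3)) : 0 <= i < k }, with G(0) = 0.
G(1): splits (0,0):0^0=0 -> mex({0}) = 1
G(2): splits (0,0):0^0=0 -> mex({0}) = 1
G(3): splits (0,0):0^0=0 -> mex({0}) = 1
G(4): splits (0,1):0^1=1 (0,0):0^0=0 -> mex({0, 1}) = 2
G(5): splits (0,2):0^1=1 (0,1):0^1=1 (0,0):0^0=0 -> mex({0, 1}) = 2
G(6) = mex({1}) = 0
G(7) = mex({0, 1, 2}) = 3
G(8) = mex({0, 1, 2}) = 3
G(9) = mex({0, 2}) = 1
G(10) = mex({0, 2, 3}) = 1
G(11) = mex({0, 3}) = 1
G(12) = mex({1, 3}) = 0
G(13) = mex({0, 1, 2, 3}) = 4
G(14) = mex({0, 1, 2}) = 3
G(15) = mex({0, 1, 2}) = 3
Therefore G(15) = 3.

3


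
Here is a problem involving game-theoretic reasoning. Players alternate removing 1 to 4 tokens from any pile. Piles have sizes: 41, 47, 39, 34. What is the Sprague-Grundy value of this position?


Subtraction set: {1, 2, 3, 4}
For this subtraction set, G(n) = n mod 5 (period = max + 1 = 5).
Pile 1 (size 41): G(41) = 41 mod 5 = 1
Pile 2 (size 47): G(47) = 47 mod 5 = 2
Pile 3 (size 39): G(39) = 39 mod 5 = 4
Pile 4 (size 34): G(34) = 34 mod 5 = 4
Total Grundy value = XOR of all: 1 XOR 2 XOR 4 XOR 4 = 3

3


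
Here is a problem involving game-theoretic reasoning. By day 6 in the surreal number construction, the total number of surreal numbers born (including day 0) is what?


Day 0: {|} = 0 is born. Count = 1.
Day n: the number of surreal numbers born by day n is 2^(n+1) - 1.
By day 0: 2^1 - 1 = 1
By day 1: 2^2 - 1 = 3
By day 2: 2^3 - 1 = 7
By day 3: 2^4 - 1 = 15
By day 4: 2^5 - 1 = 31
By day 5: 2^6 - 1 = 63
By day 6: 2^7 - 1 = 127
By day 6: 127 surreal numbers.

127


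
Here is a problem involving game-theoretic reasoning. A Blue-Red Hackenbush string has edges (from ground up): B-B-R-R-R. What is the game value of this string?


Edges (from ground): B-B-R-R-R
By Berlekamp's sign-expansion rule, a Blue-Red Hackenbush stalk has the value of the surreal number whose sign sequence is the edge sequence with B -> + and R -> -.
Sign sequence: ++---
Trace the sign expansion in the surreal number tree, starting from 0:
Edge 1: B (sign +) -> bounds (0, +inf), value = 1
Edge 2: B (sign +) -> bounds (1, +inf), value = 2
Edge 3: R (sign -) -> bounds (1, 2), value = 3/2
Edge 4: R (sign -) -> bounds (1, 3/2), value = 5/4
Edge 5: R (sign -) -> bounds (1, 5/4), value = 9/8
Game value = 9/8

9/8


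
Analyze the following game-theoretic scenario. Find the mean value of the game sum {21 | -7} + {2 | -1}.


G1 = {21 | -7}, G2 = {2 | -1}
Each is a switch {a | b} with numbers a > b; its mean value is (a + b)/2, and mean value is additive over game sums: m(G1 + G2) = m(G1) + m(G2).
Mean of G1 = (21 + (-7))/2 = 14/2 = 7
Mean of G2 = (2 + (-1))/2 = 1/2 = 1/2
Mean of G1 + G2 = 7 + 1/2 = 15/2

15/2


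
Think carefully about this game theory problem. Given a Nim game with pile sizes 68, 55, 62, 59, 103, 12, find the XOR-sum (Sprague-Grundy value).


We need the XOR (exclusive or) of all pile sizes.
After XOR-ing pile 1 (size 68): 0 XOR 68 = 68
After XOR-ing pile 2 (size 55): 68 XOR 55 = 115
After XOR-ing pile 3 (size 62): 115 XOR 62 = 77
After XOR-ing pile 4 (size 59): 77 XOR 59 = 118
After XOR-ing pile 5 (size 103): 118 XOR 103 = 17
After XOR-ing pile 6 (size 12): 17 XOR 12 = 29
The Nim-value of this position is 29.

29


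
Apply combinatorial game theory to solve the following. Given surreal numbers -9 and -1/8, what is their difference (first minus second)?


x = -9, y = -1/8
Converting to common denominator: 8
x = -72/8, y = -1/8
x - y = -9 - -1/8 = -71/8

-71/8


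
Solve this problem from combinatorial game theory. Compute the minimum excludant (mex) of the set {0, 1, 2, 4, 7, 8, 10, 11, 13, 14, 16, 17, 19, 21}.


Set = {0, 1, 2, 4, 7, 8, 10, 11, 13, 14, 16, 17, 19, 21}
0 is in the set.
1 is in the set.
2 is in the set.
3 is NOT in the set. This is the mex.
mex = 3

3


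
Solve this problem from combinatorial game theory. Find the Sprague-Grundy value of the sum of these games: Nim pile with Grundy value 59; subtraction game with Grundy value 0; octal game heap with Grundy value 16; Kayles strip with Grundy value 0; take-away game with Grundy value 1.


By the Sprague-Grundy theorem, the Grundy value of a sum of games is the XOR of individual Grundy values.
Nim pile: Grundy value = 59. Running XOR: 0 XOR 59 = 59
subtraction game: Grundy value = 0. Running XOR: 59 XOR 0 = 59
octal game heap: Grundy value = 16. Running XOR: 59 XOR 16 = 43
Kayles strip: Grundy value = 0. Running XOR: 43 XOR 0 = 43
take-away game: Grundy value = 1. Running XOR: 43 XOR 1 = 42
The combined Grundy value is 42.

42


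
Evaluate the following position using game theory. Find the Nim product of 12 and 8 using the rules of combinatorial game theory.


Nim multiplication is bilinear over XOR: (u XOR v) * w = (u*w) XOR (v*w).
So we split each operand into its bit components and XOR the pairwise Nim products.
12 = 4 + 8 (as XOR of powers of 2).
8 = 8 (as XOR of powers of 2).
Using the standard Nim-product table on single bits:
  2*2 = 3,   2*4 = 8,   2*8 = 12,
  4*4 = 6,   4*8 = 11,  8*8 = 13,
and  1*x = x (identity), k*l = l*k (commutative).
Pairwise Nim products:
  4 * 8 = 11
  8 * 8 = 13
XOR them: 11 XOR 13 = 6.
Result: 12 * 8 = 6 (in Nim).

6


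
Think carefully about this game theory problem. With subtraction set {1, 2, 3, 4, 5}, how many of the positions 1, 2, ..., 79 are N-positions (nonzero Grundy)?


Subtraction set S = {1, 2, 3, 4, 5}, so G(n) = n mod 6.
G(n) = 0 when n is a multiple of 6.
Multiples of 6 in [1, 79]: 13
N-positions (nonzero Grundy) = 79 - 13 = 66

66


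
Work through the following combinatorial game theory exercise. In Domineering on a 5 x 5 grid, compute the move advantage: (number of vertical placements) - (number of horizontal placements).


Board is 5 x 5 (rows x cols).
Left (vertical) placements: (rows-1) * cols = 4 * 5 = 20
Right (horizontal) placements: rows * (cols-1) = 5 * 4 = 20
Advantage = Left - Right = 20 - 20 = 0

0


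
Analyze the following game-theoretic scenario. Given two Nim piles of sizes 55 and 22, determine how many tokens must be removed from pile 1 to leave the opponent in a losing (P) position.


Piles: 55 and 22
Current XOR: 55 XOR 22 = 33 (non-zero, so this is an N-position).
To make the XOR zero, we need to find a move that balances the piles.
For pile 1 (size 55): target = 55 XOR 33 = 22
We reduce pile 1 from 55 to 22.
Tokens removed: 55 - 22 = 33
Verification: 22 XOR 22 = 0

33


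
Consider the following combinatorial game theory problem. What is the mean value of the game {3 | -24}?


Game = {3 | -24}, a switch {a | b} with numbers a > b.
Its thermograph has left wall a - t and right wall b + t, which meet at t = (a - b)/2, where both equal (a + b)/2. So the mast (mean value) is at (a + b)/2.
Mean = (3 + (-24))/2 = -21/2 = -21/2

-21/2


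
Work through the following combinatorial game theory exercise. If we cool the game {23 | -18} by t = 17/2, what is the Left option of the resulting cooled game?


Original game: {23 | -18} (a switch {a | b} with a > b).
Cooling by t (for t below the temperature (a - b)/2 = 41/2) taxes each move by t: {a | b} cooled by t is {a - t | b + t}.
Cooling amount: t = 17/2
Cooled Left option: 23 - 17/2 = 29/2
Cooled Right option: -18 + 17/2 = -19/2
Cooled game: {29/2 | -19/2}
Left option = 29/2

29/2


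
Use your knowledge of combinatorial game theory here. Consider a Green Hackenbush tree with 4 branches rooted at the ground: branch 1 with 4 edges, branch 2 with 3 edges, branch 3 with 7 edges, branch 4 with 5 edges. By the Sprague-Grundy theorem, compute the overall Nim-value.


The tree has 4 branches from the ground vertex.
In Green Hackenbush, the Nim-value of a simple path of length k is k.
Branch 1: length 4, Nim-value = 4
Branch 2: length 3, Nim-value = 3
Branch 3: length 7, Nim-value = 7
Branch 4: length 5, Nim-value = 5
Total Nim-value = XOR of all branch values:
0 XOR 4 = 4
4 XOR 3 = 7
7 XOR 7 = 0
0 XOR 5 = 5
Nim-value of the tree = 5

5


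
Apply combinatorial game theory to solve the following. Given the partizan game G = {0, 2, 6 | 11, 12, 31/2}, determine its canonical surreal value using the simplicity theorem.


Left options: {0, 2, 6}, max = 6
Right options: {11, 12, 31/2}, min = 11
All options are numbers and max(Left) < min(Right), so by the simplicity theorem the value is the simplest (earliest-born) number strictly between 6 and 11.
Integers 7 through 10 all lie strictly between 6 and 11.
Among integers, the simplest (lowest birthday = smallest |n|; 0 is born on day 0, +-n on day n) is 7.
No non-integer in the interval can be simpler: if x is a non-integer in the interval, then floor(x) or ceil(x) also lies in the interval (the interval contains an integer), and both are proper prefixes of x's sign expansion, i.e. born earlier. So the game value is 7.
Game value = 7

7


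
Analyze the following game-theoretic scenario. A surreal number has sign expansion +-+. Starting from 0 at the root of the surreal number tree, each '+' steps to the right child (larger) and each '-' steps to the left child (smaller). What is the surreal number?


Sign expansion: +-+
Rule: track bounds (lo, hi), initially (-inf, +inf). On '+', the current value becomes lo and we move to the simplest number in (value, hi): value + 1 if hi = +inf, otherwise the midpoint (value + hi)/2. On '-', the current value becomes hi and we move to value - 1 if lo = -inf, otherwise the midpoint (lo + value)/2.
Start at 0.
Step 1: sign = +, move right. Bounds: (0, +inf). Value = 1
Step 2: sign = -, move left. Bounds: (0, 1). Value = 1/2
Step 3: sign = +, move right. Bounds: (1/2, 1). Value = 3/4
The surreal number with sign expansion +-+ is 3/4.

3/4


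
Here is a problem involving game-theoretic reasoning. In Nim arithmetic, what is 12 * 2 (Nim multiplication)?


Nim multiplication is bilinear over XOR: (u XOR v) * w = (u*w) XOR (v*w).
So we split each operand into its bit components and XOR the pairwise Nim products.
12 = 4 + 8 (as XOR of powers of 2).
2 = 2 (as XOR of powers of 2).
Using the standard Nim-product table on single bits:
  2*2 = 3,   2*4 = 8,   2*8 = 12,
  4*4 = 6,   4*8 = 11,  8*8 = 13,
and  1*x = x (identity), k*l = l*k (commutative).
Pairwise Nim products:
  4 * 2 = 8
  8 * 2 = 12
XOR them: 8 XOR 12 = 4.
Result: 12 * 2 = 4 (in Nim).

4


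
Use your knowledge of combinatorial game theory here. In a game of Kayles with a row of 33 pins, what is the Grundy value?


Kayles: a move removes 1 or 2 adjacent pins from a contiguous row.
Removing pins from a row of k leaves two independent rows (a, b) with a + b = k - 1 (one pin) or a + b = k - 2 (two pins); an end removal gives a = 0.
By Sprague-Grundy, G(k) = mex{ G(a) XOR G(b) } over all these splits. G(0) = 0.
G(1): splits (0,0):0^0=0 -> mex({0}) = 1
G(2): splits (0,1):0^1=1 (0,0):0^0=0 -> mex({0, 1}) = 2
G(3): splits (0,2):0^2=2 (1,1):1^1=0 (0,1):0^1=1 -> mex({0, 1, 2}) = 3
G(4): splits (0,3):0^3=3 (1,2):1^2=3 (0,2):0^2=2 (1,1):1^1=0 -> mex({0, 2, 3}) = 1
G(5): splits (0,4):0^1=1 (1,3):1^3=2 (2,2):2^2=0 (0,3):0^3=3 (1,2):1^2=3 -> mex({0, 1, 2, 3}) = 4
G(6) = mex({0, 1, 2, 4}) = 3
G(7) = mex({0, 1, 3, 4, 5}) = 2
G(8) = mex({0, 2, 3, 5, 6}) = 1
G(9) = mex({0, 1, 2, 3, 6, 7}) = 4
G(10) = mex({0, 1, 3, 4, 5, 7}) = 2
G(11) = mex({0, 1, 2, 3, 4, 5}) = 6
G(12) = mex({0, 1, 2, 3, 5, 6, 7}) = 4
G(13) = mex({0, 2, 3, 4, 6, 7}) = 1
G(14) = mex({0, 1, 4, 5, 6, 7}) = 2
G(15) = mex({0, 1, 2, 3, 4, 5, 6}) = 7
G(16) = mex({0, 2, 3, 5, 6, 7}) = 1
G(17) = mex({0, 1, 2, 3, 5, 6, 7}) = 4
G(18) = mex({0, 1, 2, 4, 5, 6}) = 3
G(19) = mex({0, 1, 3, 4, 5, 7}) = 2
G(20) = mex({0, 2, 3, 4, 5, 6, 7}) = 1
G(21) = mex({0, 1, 2, 3, 5, 6, 7}) = 4
G(22) = mex({0, 1, 2, 3, 4, 5, 7}) = 6
G(23) = mex({0, 1, 2, 3, 4, 5, 6}) = 7
G(24) = mex({0, 1, 2, 3, 5, 6, 7}) = 4
G(25) = mex({0, 2, 3, 4, 6, 7}) = 1
G(26) = mex({0, 1, 3, 4, 5, 6, 7}) = 2
G(27) = mex({0, 1, 2, 3, 4, 5, 6, 7}) = 8
G(28) = mex({0, 1, 2, 3, 4, 6, 7, 8}) = 5
G(29) = mex({0, 1, 2, 3, 5, 6, 7, 8, 9}) = 4
G(30) = mex({0, 1, 2, 3, 4, 5, 6, 9, 10}) = 7
G(31) = mex({0, 1, 3, 4, 5, 7, 10, 11}) = 2
G(32) = mex({0, 2, 3, 4, 5, 6, 7, 9, 11}) = 1
G(33) = mex({0, 1, 2, 3, 4, 5, 6, 7, 9, 12}) = 8
Therefore G(33) = 8.

8


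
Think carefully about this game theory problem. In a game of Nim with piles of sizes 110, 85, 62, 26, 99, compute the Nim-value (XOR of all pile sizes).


We need the XOR (exclusive or) of all pile sizes.
After XOR-ing pile 1 (size 110): 0 XOR 110 = 110
After XOR-ing pile 2 (size 85): 110 XOR 85 = 59
After XOR-ing pile 3 (size 62): 59 XOR 62 = 5
After XOR-ing pile 4 (size 26): 5 XOR 26 = 31
After XOR-ing pile 5 (size 99): 31 XOR 99 = 124
The Nim-value of this position is 124.

124


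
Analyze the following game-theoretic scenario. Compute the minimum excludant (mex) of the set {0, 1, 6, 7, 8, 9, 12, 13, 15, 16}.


Set = {0, 1, 6, 7, 8, 9, 12, 13, 15, 16}
0 is in the set.
1 is in the set.
2 is NOT in the set. This is the mex.
mex = 2

2


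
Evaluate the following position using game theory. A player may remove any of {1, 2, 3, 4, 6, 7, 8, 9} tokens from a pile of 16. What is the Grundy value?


The subtraction set is S = {1, 2, 3, 4, 6, 7, 8, 9}.
G(k) = mex{ G(k - s) : s in S, s <= k }. We compute iteratively: G(0) = 0.
G(1) = mex({0}) = 1
G(2) = mex({0, 1}) = 2
G(3) = mex({0, 1, 2}) = 3
G(4) = mex({0, 1, 2, 3}) = 4
G(5) = mex({1, 2, 3, 4}) = 0
G(6) = mex({0, 2, 3, 4}) = 1
G(7) = mex({0, 1, 3, 4}) = 2
G(8) = mex({0, 1, 2, 4}) = 3
G(9) = mex({0, 1, 2, 3}) = 4
G(10) = mex({1, 2, 3, 4}) = 0
G(11) = mex({0, 2, 3, 4}) = 1
G(12) = mex({0, 1, 3, 4}) = 2
G(13) = mex({0, 1, 2, 4}) = 3
Observe that G(5)..G(13) = 0, 1, 2, 3, 4, 0, 1, 2, 3 repeats G(0)..G(8) = 0, 1, 2, 3, 4, 0, 1, 2, 3.
For k >= max(S) = 9, G(k) is determined by the previous 9 values G(k-9)..G(k-1); a window of 9 consecutive values has recurred shifted by 5, so by induction G(k + 5) = G(k) for all k >= 0: the sequence is periodic from the start with period 5.
One period: G(0..4) = 0, 1, 2, 3, 4.
16 mod 5 = 1, so G(16) = G(1) = 1.

1


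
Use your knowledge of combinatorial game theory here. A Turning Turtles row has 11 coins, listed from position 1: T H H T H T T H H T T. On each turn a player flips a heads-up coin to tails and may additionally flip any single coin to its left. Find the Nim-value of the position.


Coins: T H H T H T T H H T T
Key fact: a single head at position k behaves exactly like a Nim heap of size k (turning it to T and optionally flipping a coin at j < k corresponds to moving the heap from k to j, or to 0), and heads combine as a disjunctive sum (two heads at the same place would cancel, matching j XOR j = 0). So the Nim-value is the XOR of the 1-indexed positions of the heads.
Face-up positions (1-indexed): [2, 3, 5, 8, 9]
XOR 0 with 2: 0 XOR 2 = 2
XOR 2 with 3: 2 XOR 3 = 1
XOR 1 with 5: 1 XOR 5 = 4
XOR 4 with 8: 4 XOR 8 = 12
XOR 12 with 9: 12 XOR 9 = 5
Nim-value = 5

5


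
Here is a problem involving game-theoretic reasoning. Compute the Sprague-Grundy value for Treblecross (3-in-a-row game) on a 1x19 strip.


Treblecross: place X on empty cells; 3-in-a-row wins.
Playing within two cells of an existing X lets the opponent win at once, so sensible play treats the cells i-2..i+2 around each X as dead. The player left with no safe cell loses, so this is a normal-play take-away game on strips of safe cells.
Placing X at cell i (0-indexed) of a strip of k safe cells leaves independent strips of sizes max(0, i-2) and max(0, k-i-3). Hence G(k) = mex{ G(max(0,i-2)) XOR G(max(0,k-i-3)) : 0 <= i < k }, with G(0) = 0.
G(1): splits (0,0):0^0=0 -> mex({0}) = 1
G(2): splits (0,0):0^0=0 -> mex({0}) = 1
G(3): splits (0,0):0^0=0 -> mex({0}) = 1
G(4): splits (0,1):0^1=1 (0,0):0^0=0 -> mex({0, 1}) = 2
G(5): splits (0,2):0^1=1 (0,1):0^1=1 (0,0):0^0=0 -> mex({0, 1}) = 2
G(6) = mex({1}) = 0
G(7) = mex({0, 1, 2}) = 3
G(8) = mex({0, 1, 2}) = 3
G(9) = mex({0, 2}) = 1
G(10) = mex({0, 2, 3}) = 1
G(11) = mex({0, 3}) = 1
G(12) = mex({1, 3}) = 0
G(13) = mex({0, 1, 2, 3}) = 4
G(14) = mex({0, 1, 2}) = 3
G(15) = mex({0, 1, 2}) = 3
G(16) = mex({0, 1, 2, 4}) = 3
G(17) = mex({0, 1, 3, 4}) = 2
G(18) = mex({0, 1, 3, 4}) = 2
G(19) = mex({0, 1, 3, 5}) = 2
Therefore G(19) = 2.

2


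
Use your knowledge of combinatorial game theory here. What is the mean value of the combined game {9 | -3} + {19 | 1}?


G1 = {9 | -3}, G2 = {19 | 1}
Each is a switch {a | b} with numbers a > b; its mean value is (a + b)/2, and mean value is additive over game sums: m(G1 + G2) = m(G1) + m(G2).
Mean of G1 = (9 + (-3))/2 = 6/2 = 3
Mean of G2 = (19 + (1))/2 = 20/2 = 10
Mean of G1 + G2 = 3 + 10 = 13

13


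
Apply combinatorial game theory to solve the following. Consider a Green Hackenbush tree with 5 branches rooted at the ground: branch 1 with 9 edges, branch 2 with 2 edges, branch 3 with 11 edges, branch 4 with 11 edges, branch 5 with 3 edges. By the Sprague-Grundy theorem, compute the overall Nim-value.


The tree has 5 branches from the ground vertex.
In Green Hackenbush, the Nim-value of a simple path of length k is k.
Branch 1: length 9, Nim-value = 9
Branch 2: length 2, Nim-value = 2
Branch 3: length 11, Nim-value = 11
Branch 4: length 11, Nim-value = 11
Branch 5: length 3, Nim-value = 3
Total Nim-value = XOR of all branch values:
0 XOR 9 = 9
9 XOR 2 = 11
11 XOR 11 = 0
0 XOR 11 = 11
11 XOR 3 = 8
Nim-value of the tree = 8

8


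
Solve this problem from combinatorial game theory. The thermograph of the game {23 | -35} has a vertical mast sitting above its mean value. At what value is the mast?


Game = {23 | -35}, a switch {a | b} with numbers a > b.
Its thermograph has left wall a - t and right wall b + t, which meet at t = (a - b)/2, where both equal (a + b)/2. So the mast (mean value) is at (a + b)/2.
Mean = (23 + (-35))/2 = -12/2 = -6

-6


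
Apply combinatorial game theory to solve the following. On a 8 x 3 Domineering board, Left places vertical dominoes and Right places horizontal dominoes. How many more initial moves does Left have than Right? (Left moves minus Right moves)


Board is 8 x 3 (rows x cols).
Left (vertical) placements: (rows-1) * cols = 7 * 3 = 21
Right (horizontal) placements: rows * (cols-1) = 8 * 2 = 16
Advantage = Left - Right = 21 - 16 = 5

5


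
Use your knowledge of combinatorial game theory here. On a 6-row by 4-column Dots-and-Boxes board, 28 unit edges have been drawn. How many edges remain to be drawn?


Grid: 6 x 4 boxes, i.e. 7 rows and 5 columns of dots.
Horizontal edges: (rows + 1) * cols = 7 * 4 = 28
Vertical edges: rows * (cols + 1) = 6 * 5 = 30
Total edges: 28 + 30 = 58
Edges drawn: 28
Remaining: 58 - 28 = 30

30


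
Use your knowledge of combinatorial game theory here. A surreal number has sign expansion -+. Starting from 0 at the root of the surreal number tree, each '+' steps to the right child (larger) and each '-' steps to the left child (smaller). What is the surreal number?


Sign expansion: -+
Rule: track bounds (lo, hi), initially (-inf, +inf). On '+', the current value becomes lo and we move to the simplest number in (value, hi): value + 1 if hi = +inf, otherwise the midpoint (value + hi)/2. On '-', the current value becomes hi and we move to value - 1 if lo = -inf, otherwise the midpoint (lo + value)/2.
Start at 0.
Step 1: sign = -, move left. Bounds: (-inf, 0). Value = -1
Step 2: sign = +, move right. Bounds: (-1, 0). Value = -1/2
The surreal number with sign expansion -+ is -1/2.

-1/2


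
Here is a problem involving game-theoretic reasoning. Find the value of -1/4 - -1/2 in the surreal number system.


x = -1/4, y = -1/2
Converting to common denominator: 4
x = -1/4, y = -2/4
x - y = -1/4 - -1/2 = 1/4

1/4


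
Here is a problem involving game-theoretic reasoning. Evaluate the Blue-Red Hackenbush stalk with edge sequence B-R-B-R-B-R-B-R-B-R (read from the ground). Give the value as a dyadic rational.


Edges (from ground): B-R-B-R-B-R-B-R-B-R
By Berlekamp's sign-expansion rule, a Blue-Red Hackenbush stalk has the value of the surreal number whose sign sequence is the edge sequence with B -> + and R -> -.
Sign sequence: +-+-+-+-+-
Trace the sign expansion in the surreal number tree, starting from 0:
Edge 1: B (sign +) -> bounds (0, +inf), value = 1
Edge 2: R (sign -) -> bounds (0, 1), value = 1/2
Edge 3: B (sign +) -> bounds (1/2, 1), value = 3/4
Edge 4: R (sign -) -> bounds (1/2, 3/4), value = 5/8
Edge 5: B (sign +) -> bounds (5/8, 3/4), value = 11/16
Edge 6: R (sign -) -> bounds (5/8, 11/16), value = 21/32
Edge 7: B (sign +) -> bounds (21/32, 11/16), value = 43/64
Edge 8: R (sign -) -> bounds (21/32, 43/64), value = 85/128
Edge 9: B (sign +) -> bounds (85/128, 43/64), value = 171/256
Edge 10: R (sign -) -> bounds (85/128, 171/256), value = 341/512
Game value = 341/512

341/512


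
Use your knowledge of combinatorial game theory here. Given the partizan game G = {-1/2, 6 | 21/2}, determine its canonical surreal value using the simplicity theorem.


Left options: {-1/2, 6}, max = 6
Right options: {21/2}, min = 21/2
All options are numbers and max(Left) < min(Right), so by the simplicity theorem the value is the simplest (earliest-born) number strictly between 6 and 21/2.
Integers 7 through 10 all lie strictly between 6 and 21/2.
Among integers, the simplest (lowest birthday = smallest |n|; 0 is born on day 0, +-n on day n) is 7.
No non-integer in the interval can be simpler: if x is a non-integer in the interval, then floor(x) or ceil(x) also lies in the interval (the interval contains an integer), and both are proper prefixes of x's sign expansion, i.e. born earlier. So the game value is 7.
Game value = 7

7


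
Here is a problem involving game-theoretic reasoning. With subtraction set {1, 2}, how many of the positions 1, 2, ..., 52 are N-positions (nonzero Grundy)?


Subtraction set S = {1, 2}, so G(n) = n mod 3.
G(n) = 0 when n is a multiple of 3.
Multiples of 3 in [1, 52]: 17
N-positions (nonzero Grundy) = 52 - 17 = 35

35


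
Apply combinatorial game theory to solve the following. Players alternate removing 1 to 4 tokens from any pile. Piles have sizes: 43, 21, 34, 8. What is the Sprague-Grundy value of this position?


Subtraction set: {1, 2, 3, 4}
For this subtraction set, G(n) = n mod 5 (period = max + 1 = 5).
Pile 1 (size 43): G(43) = 43 mod 5 = 3
Pile 2 (size 21): G(21) = 21 mod 5 = 1
Pile 3 (size 34): G(34) = 34 mod 5 = 4
Pile 4 (size 8): G(8) = 8 mod 5 = 3
Total Grundy value = XOR of all: 3 XOR 1 XOR 4 XOR 3 = 5

5


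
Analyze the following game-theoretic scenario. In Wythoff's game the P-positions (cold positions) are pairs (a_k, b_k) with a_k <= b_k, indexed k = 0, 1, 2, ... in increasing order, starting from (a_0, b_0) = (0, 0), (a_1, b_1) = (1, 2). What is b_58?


By Wythoff's theorem, a_k = floor(k * phi) and b_k = floor(k * phi^2) = a_k + k, where phi = (1 + sqrt(5))/2 is the golden ratio.
phi = (1 + sqrt(5))/2 = 1.618034
phi^2 = phi + 1 = 2.618034
k = 58
k * phi^2 = 58 * 2.618034 = 151.845971
b_58 = floor(k * phi^2) = 151 (check: a_58 + k = 93 + 58 = 151)

151


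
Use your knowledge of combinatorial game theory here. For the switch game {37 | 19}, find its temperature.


The game is {37 | 19}, a switch {a | b} with numbers a > b.
Cooling {a | b} by t gives {a - t | b + t}, which stops being hot when a - t = b + t, i.e. at t = (a - b)/2. So the temperature of a switch is (a - b)/2.
Temperature = (Left option - Right option) / 2
= (37 - (19)) / 2
= 18 / 2
= 9

9


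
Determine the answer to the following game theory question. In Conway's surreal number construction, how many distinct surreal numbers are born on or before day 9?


Day 0: {|} = 0 is born. Count = 1.
Day n: the number of surreal numbers born by day n is 2^(n+1) - 1.
By day 0: 2^1 - 1 = 1
By day 1: 2^2 - 1 = 3
By day 2: 2^3 - 1 = 7
By day 3: 2^4 - 1 = 15
By day 4: 2^5 - 1 = 31
By day 5: 2^6 - 1 = 63
By day 6: 2^7 - 1 = 127
By day 7: 2^8 - 1 = 255
By day 8: 2^9 - 1 = 511
By day 9: 2^10 - 1 = 1023
By day 9: 1023 surreal numbers.

1023


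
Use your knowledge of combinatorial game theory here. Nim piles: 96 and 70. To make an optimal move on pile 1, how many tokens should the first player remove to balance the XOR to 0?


Piles: 96 and 70
Current XOR: 96 XOR 70 = 38 (non-zero, so this is an N-position).
To make the XOR zero, we need to find a move that balances the piles.
For pile 1 (size 96): target = 96 XOR 38 = 70
We reduce pile 1 from 96 to 70.
Tokens removed: 96 - 70 = 26
Verification: 70 XOR 70 = 0

26


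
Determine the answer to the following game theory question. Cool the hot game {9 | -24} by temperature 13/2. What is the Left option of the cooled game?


Original game: {9 | -24} (a switch {a | b} with a > b).
Cooling by t (for t below the temperature (a - b)/2 = 33/2) taxes each move by t: {a | b} cooled by t is {a - t | b + t}.
Cooling amount: t = 13/2
Cooled Left option: 9 - 13/2 = 5/2
Cooled Right option: -24 + 13/2 = -35/2
Cooled game: {5/2 | -35/2}
Left option = 5/2

5/2


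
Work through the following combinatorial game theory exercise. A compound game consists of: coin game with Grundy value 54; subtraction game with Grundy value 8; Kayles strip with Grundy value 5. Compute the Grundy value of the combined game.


By the Sprague-Grundy theorem, the Grundy value of a sum of games is the XOR of individual Grundy values.
coin game: Grundy value = 54. Running XOR: 0 XOR 54 = 54
subtraction game: Grundy value = 8. Running XOR: 54 XOR 8 = 62
Kayles strip: Grundy value = 5. Running XOR: 62 XOR 5 = 59
The combined Grundy value is 59.

59


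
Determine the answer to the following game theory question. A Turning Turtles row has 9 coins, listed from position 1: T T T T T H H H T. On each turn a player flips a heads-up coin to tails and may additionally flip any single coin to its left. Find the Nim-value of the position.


Coins: T T T T T H H H T
Key fact: a single head at position k behaves exactly like a Nim heap of size k (turning it to T and optionally flipping a coin at j < k corresponds to moving the heap from k to j, or to 0), and heads combine as a disjunctive sum (two heads at the same place would cancel, matching j XOR j = 0). So the Nim-value is the XOR of the 1-indexed positions of the heads.
Face-up positions (1-indexed): [6, 7, 8]
XOR 0 with 6: 0 XOR 6 = 6
XOR 6 with 7: 6 XOR 7 = 1
XOR 1 with 8: 1 XOR 8 = 9
Nim-value = 9

9


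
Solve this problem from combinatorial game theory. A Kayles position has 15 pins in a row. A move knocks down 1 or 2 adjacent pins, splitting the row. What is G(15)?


Kayles: a move removes 1 or 2 adjacent pins from a contiguous row.
Removing pins from a row of k leaves two independent rows (a, b) with a + b = k - 1 (one pin) or a + b = k - 2 (two pins); an end removal gives a = 0.
By Sprague-Grundy, G(k) = mex{ G(a) XOR G(b) } over all these splits. G(0) = 0.
G(1): splits (0,0):0^0=0 -> mex({0}) = 1
G(2): splits (0,1):0^1=1 (0,0):0^0=0 -> mex({0, 1}) = 2
G(3): splits (0,2):0^2=2 (1,1):1^1=0 (0,1):0^1=1 -> mex({0, 1, 2}) = 3
G(4): splits (0,3):0^3=3 (1,2):1^2=3 (0,2):0^2=2 (1,1):1^1=0 -> mex({0, 2, 3}) = 1
G(5): splits (0,4):0^1=1 (1,3):1^3=2 (2,2):2^2=0 (0,3):0^3=3 (1,2):1^2=3 -> mex({0, 1, 2, 3}) = 4
G(6) = mex({0, 1, 2, 4}) = 3
G(7) = mex({0, 1, 3, 4, 5}) = 2
G(8) = mex({0, 2, 3, 5, 6}) = 1
G(9) = mex({0, 1, 2, 3, 6, 7}) = 4
G(10) = mex({0, 1, 3, 4, 5, 7}) = 2
G(11) = mex({0, 1, 2, 3, 4, 5}) = 6
G(12) = mex({0, 1, 2, 3, 5, 6, 7}) = 4
G(13) = mex({0, 2, 3, 4, 6, 7}) = 1
G(14) = mex({0, 1, 4, 5, 6, 7}) = 2
G(15) = mex({0, 1, 2, 3, 4, 5, 6}) = 7
Therefore G(15) = 7.

7


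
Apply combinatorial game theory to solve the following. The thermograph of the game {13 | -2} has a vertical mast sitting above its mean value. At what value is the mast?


Game = {13 | -2}, a switch {a | b} with numbers a > b.
Its thermograph has left wall a - t and right wall b + t, which meet at t = (a - b)/2, where both equal (a + b)/2. So the mast (mean value) is at (a + b)/2.
Mean = (13 + (-2))/2 = 11/2 = 11/2

11/2


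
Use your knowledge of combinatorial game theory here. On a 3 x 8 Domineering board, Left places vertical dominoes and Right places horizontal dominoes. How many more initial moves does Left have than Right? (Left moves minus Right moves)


Board is 3 x 8 (rows x cols).
Left (vertical) placements: (rows-1) * cols = 2 * 8 = 16
Right (horizontal) placements: rows * (cols-1) = 3 * 7 = 21
Advantage = Left - Right = 16 - 21 = -5

-5


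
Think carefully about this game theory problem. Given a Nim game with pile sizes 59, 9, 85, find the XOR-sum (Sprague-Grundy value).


We need the XOR (exclusive or) of all pile sizes.
After XOR-ing pile 1 (size 59): 0 XOR 59 = 59
After XOR-ing pile 2 (size 9): 59 XOR 9 = 50
After XOR-ing pile 3 (size 85): 50 XOR 85 = 103
The Nim-value of this position is 103.

103


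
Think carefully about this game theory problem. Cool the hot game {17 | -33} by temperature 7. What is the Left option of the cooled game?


Original game: {17 | -33} (a switch {a | b} with a > b).
Cooling by t (for t below the temperature (a - b)/2 = 25) taxes each move by t: {a | b} cooled by t is {a - t | b + t}.
Cooling amount: t = 7
Cooled Left option: 17 - 7 = 10
Cooled Right option: -33 + 7 = -26
Cooled game: {10 | -26}
Left option = 10

10


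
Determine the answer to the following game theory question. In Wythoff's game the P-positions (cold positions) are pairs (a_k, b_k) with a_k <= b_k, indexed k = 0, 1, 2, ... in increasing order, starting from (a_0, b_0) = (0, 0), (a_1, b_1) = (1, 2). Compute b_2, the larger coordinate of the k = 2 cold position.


By Wythoff's theorem, a_k = floor(k * phi) and b_k = floor(k * phi^2) = a_k + k, where phi = (1 + sqrt(5))/2 is the golden ratio.
phi = (1 + sqrt(5))/2 = 1.618034
phi^2 = phi + 1 = 2.618034
k = 2
k * phi^2 = 2 * 2.618034 = 5.236068
b_2 = floor(k * phi^2) = 5 (check: a_2 + k = 3 + 2 = 5)

5


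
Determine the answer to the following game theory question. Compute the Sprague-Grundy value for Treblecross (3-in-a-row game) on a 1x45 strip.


Treblecross: place X on empty cells; 3-in-a-row wins.
Playing within two cells of an existing X lets the opponent win at once, so sensible play treats the cells i-2..i+2 around each X as dead. The player left with no safe cell loses, so this is a normal-play take-away game on strips of safe cells.
Placing X at cell i (0-indexed) of a strip of k safe cells leaves independent strips of sizes max(0, i-2) and max(0, k-i-3). Hence G(k) = mex{ G(max(0,i-2)) XOR G(max(0,k-i-3)) : 0 <= i < k }, with G(0) = 0.
G(1): splits (0,0):0^0=0 -> mex({0}) = 1
G(2): splits (0,0):0^0=0 -> mex({0}) = 1
G(3): splits (0,0):0^0=0 -> mex({0}) = 1
G(4): splits (0,1):0^1=1 (0,0):0^0=0 -> mex({0, 1}) = 2
G(5): splits (0,2):0^1=1 (0,1):0^1=1 (0,0):0^0=0 -> mex({0, 1}) = 2
G(6) = mex({1}) = 0
G(7) = mex({0, 1, 2}) = 3
G(8) = mex({0, 1, 2}) = 3
G(9) = mex({0, 2}) = 1
G(10) = mex({0, 2, 3}) = 1
G(11) = mex({0, 3}) = 1
G(12) = mex({1, 3}) = 0
G(13) = mex({0, 1, 2, 3}) = 4
G(14) = mex({0, 1, 2}) = 3
G(15) = mex({0, 1, 2}) = 3
G(16) = mex({0, 1, 2, 4}) = 3
G(17) = mex({0, 1, 3, 4}) = 2
G(18) = mex({0, 1, 3, 4}) = 2
G(19) = mex({0, 1, 3, 5}) = 2
G(20) = mex({0, 1, 2, 3, 5}) = 4
G(21) = mex({0, 1, 2, 3, 5}) = 4
G(22) = mex({1, 2, 6}) = 0
G(23) = mex({0, 1, 2, 3, 4, 6}) = 5
G(24) = mex({0, 1, 2, 3, 4}) = 5
G(25) = mex({0, 1, 3, 4, 7}) = 2
G(26) = mex({0, 1, 3, 4, 5, 7}) = 2
G(27) = mex({0, 1, 3, 5}) = 2
G(28) = mex({0, 1, 2, 5}) = 3
G(29) = mex({0, 1, 2, 4, 5, 6}) = 3
G(30) = mex({1, 2, 4, 6}) = 0
G(31) = mex({0, 1, 2, 3, 4, 6}) = 5
G(32) = mex({1, 2, 3, 4, 7}) = 0
G(33) = mex({0, 3, 7}) = 1
G(34) = mex({0, 2, 3, 5, 7}) = 1
G(35) = mex({0, 2, 3, 5, 6}) = 1
G(36) = mex({0, 1, 2, 5, 6}) = 3
G(37) = mex({0, 1, 2, 4, 5, 6}) = 3
G(38) = mex({0, 1, 2, 4}) = 3
G(39) = mex({0, 1, 2, 3, 4, 7}) = 5
G(40) = mex({0, 1, 2, 3, 4, 5, 7}) = 6
G(41) = mex({0, 1, 2, 3, 5, 7}) = 4
G(42) = mex({0, 1, 2, 3, 5, 6, 7}) = 4
G(43) = mex({0, 2, 3, 5, 6}) = 1
G(44) = mex({1, 2, 3, 4, 5, 6}) = 0
G(45) = mex({0, 1, 2, 3, 4, 6, 7}) = 5
Therefore G(45) = 5.

5


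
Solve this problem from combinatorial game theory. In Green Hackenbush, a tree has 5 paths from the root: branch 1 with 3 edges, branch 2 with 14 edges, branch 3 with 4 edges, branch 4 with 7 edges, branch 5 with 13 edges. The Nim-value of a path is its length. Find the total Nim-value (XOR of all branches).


The tree has 5 branches from the ground vertex.
In Green Hackenbush, the Nim-value of a simple path of length k is k.
Branch 1: length 3, Nim-value = 3
Branch 2: length 14, Nim-value = 14
Branch 3: length 4, Nim-value = 4
Branch 4: length 7, Nim-value = 7
Branch 5: length 13, Nim-value = 13
Total Nim-value = XOR of all branch values:
0 XOR 3 = 3
3 XOR 14 = 13
13 XOR 4 = 9
9 XOR 7 = 14
14 XOR 13 = 3
Nim-value of the tree = 3

3


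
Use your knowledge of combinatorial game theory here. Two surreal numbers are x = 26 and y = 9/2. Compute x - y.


x = 26, y = 9/2
Converting to common denominator: 2
x = 52/2, y = 9/2
x - y = 26 - 9/2 = 43/2

43/2


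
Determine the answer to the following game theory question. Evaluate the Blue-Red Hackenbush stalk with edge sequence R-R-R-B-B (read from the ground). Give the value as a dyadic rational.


Edges (from ground): R-R-R-B-B
By Berlekamp's sign-expansion rule, a Blue-Red Hackenbush stalk has the value of the surreal number whose sign sequence is the edge sequence with B -> + and R -> -.
Sign sequence: ---++
Trace the sign expansion in the surreal number tree, starting from 0:
Edge 1: R (sign -) -> bounds (-inf, 0), value = -1
Edge 2: R (sign -) -> bounds (-inf, -1), value = -2
Edge 3: R (sign -) -> bounds (-inf, -2), value = -3
Edge 4: B (sign +) -> bounds (-3, -2), value = -5/2
Edge 5: B (sign +) -> bounds (-5/2, -2), value = -9/4
Game value = -9/4

-9/4


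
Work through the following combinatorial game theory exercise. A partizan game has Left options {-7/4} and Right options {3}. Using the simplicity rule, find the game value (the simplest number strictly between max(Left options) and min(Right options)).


Left options: {-7/4}, max = -7/4
Right options: {3}, min = 3
All options are numbers and max(Left) < min(Right), so by the simplicity theorem the value is the simplest (earliest-born) number strictly between -7/4 and 3.
Integers -1 through 2 all lie strictly between -7/4 and 3.
Among integers, the simplest (lowest birthday = smallest |n|; 0 is born on day 0, +-n on day n) is 0.
No non-integer in the interval can be simpler: if x is a non-integer in the interval, then floor(x) or ceil(x) also lies in the interval (the interval contains an integer), and both are proper prefixes of x's sign expansion, i.e. born earlier. So the game value is 0.
Game value = 0

0


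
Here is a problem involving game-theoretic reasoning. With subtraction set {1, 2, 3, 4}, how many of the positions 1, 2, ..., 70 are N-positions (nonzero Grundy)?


Subtraction set S = {1, 2, 3, 4}, so G(n) = n mod 5.
G(n) = 0 when n is a multiple of 5.
Multiples of 5 in [1, 70]: 14
N-positions (nonzero Grundy) = 70 - 14 = 56

56


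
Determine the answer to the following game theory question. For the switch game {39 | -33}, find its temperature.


The game is {39 | -33}, a switch {a | b} with numbers a > b.
Cooling {a | b} by t gives {a - t | b + t}, which stops being hot when a - t = b + t, i.e. at t = (a - b)/2. So the temperature of a switch is (a - b)/2.
Temperature = (Left option - Right option) / 2
= (39 - (-33)) / 2
= 72 / 2
= 36

36


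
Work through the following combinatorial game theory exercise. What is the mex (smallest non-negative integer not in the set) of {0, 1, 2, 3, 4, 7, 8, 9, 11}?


Set = {0, 1, 2, 3, 4, 7, 8, 9, 11}
0 is in the set.
1 is in the set.
2 is in the set.
3 is in the set.
4 is in the set.
5 is NOT in the set. This is the mex.
mex = 5

5


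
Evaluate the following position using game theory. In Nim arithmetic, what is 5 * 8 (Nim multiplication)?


Nim multiplication is bilinear over XOR: (u XOR v) * w = (u*w) XOR (v*w).
So we split each operand into its bit components and XOR the pairwise Nim products.
5 = 1 + 4 (as XOR of powers of 2).
8 = 8 (as XOR of powers of 2).
Using the standard Nim-product table on single bits:
  2*2 = 3,   2*4 = 8,   2*8 = 12,
  4*4 = 6,   4*8 = 11,  8*8 = 13,
and  1*x = x (identity), k*l = l*k (commutative).
Pairwise Nim products:
  1 * 8 = 8
  4 * 8 = 11
XOR them: 8 XOR 11 = 3.
Result: 5 * 8 = 3 (in Nim).

3


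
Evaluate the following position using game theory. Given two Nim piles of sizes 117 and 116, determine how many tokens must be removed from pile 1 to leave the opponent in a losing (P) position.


Piles: 117 and 116
Current XOR: 117 XOR 116 = 1 (non-zero, so this is an N-position).
To make the XOR zero, we need to find a move that balances the piles.
For pile 1 (size 117): target = 117 XOR 1 = 116
We reduce pile 1 from 117 to 116.
Tokens removed: 117 - 116 = 1
Verification: 116 XOR 116 = 0

1


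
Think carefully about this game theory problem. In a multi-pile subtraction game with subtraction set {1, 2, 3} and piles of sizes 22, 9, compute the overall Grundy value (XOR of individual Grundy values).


Subtraction set: {1, 2, 3}
For this subtraction set, G(n) = n mod 4 (period = max + 1 = 4).
Pile 1 (size 22): G(22) = 22 mod 4 = 2
Pile 2 (size 9): G(9) = 9 mod 4 = 1
Total Grundy value = XOR of all: 2 XOR 1 = 3

3
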